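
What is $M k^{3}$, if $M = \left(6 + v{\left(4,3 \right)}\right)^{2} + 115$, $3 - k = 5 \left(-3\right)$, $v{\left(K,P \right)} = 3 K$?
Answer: $2560248$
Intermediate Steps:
$k = 18$ ($k = 3 - 5 \left(-3\right) = 3 - -15 = 3 + 15 = 18$)
$M = 439$ ($M = \left(6 + 3 \cdot 4\right)^{2} + 115 = \left(6 + 12\right)^{2} + 115 = 18^{2} + 115 = 324 + 115 = 439$)
$M k^{3} = 439 \cdot 18^{3} = 439 \cdot 5832 = 2560248$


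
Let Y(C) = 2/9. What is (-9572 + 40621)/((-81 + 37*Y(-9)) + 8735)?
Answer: 279441/77960 ≈ 3.5844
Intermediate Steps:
Y(C) = 2/9 (Y(C) = 2*(1/9) = 2/9)
(-9572 + 40621)/((-81 + 37*Y(-9)) + 8735) = (-9572 + 40621)/((-81 + 37*(2/9)) + 8735) = 31049/((-81 + 74/9) + 8735) = 31049/(-655/9 + 8735) = 31049/(77960/9) = 31049*(9/77960) = 279441/77960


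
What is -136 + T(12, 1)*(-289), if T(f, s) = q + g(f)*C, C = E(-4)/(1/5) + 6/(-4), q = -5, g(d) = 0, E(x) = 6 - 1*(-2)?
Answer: 1309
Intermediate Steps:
E(x) = 8 (E(x) = 6 + 2 = 8)
C = 77/2 (C = 8/(1/5) + 6/(-4) = 8/(⅕) + 6*(-¼) = 8*5 - 3/2 = 40 - 3/2 = 77/2 ≈ 38.500)
T(f, s) = -5 (T(f, s) = -5 + 0*(77/2) = -5 + 0 = -5)
-136 + T(12, 1)*(-289) = -136 - 5*(-289) = -136 + 1445 = 1309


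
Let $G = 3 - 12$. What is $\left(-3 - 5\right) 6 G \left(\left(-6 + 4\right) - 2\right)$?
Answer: $-1728$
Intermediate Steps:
$G = -9$ ($G = 3 - 12 = -9$)
$\left(-3 - 5\right) 6 G \left(\left(-6 + 4\right) - 2\right) = \left(-3 - 5\right) 6 \left(-9\right) \left(\left(-6 + 4\right) - 2\right) = \left(-8\right) 6 \left(-9\right) \left(-2 - 2\right) = \left(-48\right) \left(-9\right) \left(-4\right) = 432 \left(-4\right) = -1728$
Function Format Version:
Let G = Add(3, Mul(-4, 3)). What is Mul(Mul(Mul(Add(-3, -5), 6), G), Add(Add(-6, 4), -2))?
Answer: -1728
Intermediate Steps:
G = -9 (G = Add(3, -12) = -9)
Mul(Mul(Mul(Add(-3, -5), 6), G), Add(Add(-6, 4), -2)) = Mul(Mul(Mul(Add(-3, -5), 6), -9), Add(Add(-6, 4), -2)) = Mul(Mul(Mul(-8, 6), -9), Add(-2, -2)) = Mul(Mul(-48, -9), -4) = Mul(432, -4) = -1728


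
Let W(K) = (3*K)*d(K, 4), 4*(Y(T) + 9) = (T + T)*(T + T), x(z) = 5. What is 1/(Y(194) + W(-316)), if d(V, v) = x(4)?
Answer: 1/32887 ≈ 3.0407e-5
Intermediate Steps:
d(V, v) = 5
Y(T) = -9 + T² (Y(T) = -9 + ((T + T)*(T + T))/4 = -9 + ((2*T)*(2*T))/4 = -9 + (4*T²)/4 = -9 + T²)
W(K) = 15*K (W(K) = (3*K)*5 = 15*K)
1/(Y(194) + W(-316)) = 1/((-9 + 194²) + 15*(-316)) = 1/((-9 + 37636) - 4740) = 1/(37627 - 4740) = 1/32887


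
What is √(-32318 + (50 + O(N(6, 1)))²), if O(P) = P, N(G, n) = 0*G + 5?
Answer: I*√29293 ≈ 171.15*I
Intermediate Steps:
N(G, n) = 5 (N(G, n) = 0 + 5 = 5)
√(-32318 + (50 + O(N(6, 1)))²) = √(-32318 + (50 + 5)²) = √(-32318 + 55²) = √(-32318 + 3025) = √(-29293) = I*√29293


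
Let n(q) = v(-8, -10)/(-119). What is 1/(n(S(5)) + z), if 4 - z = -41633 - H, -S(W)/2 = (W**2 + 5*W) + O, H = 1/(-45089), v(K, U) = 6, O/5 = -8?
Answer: 5365591/223406841814 ≈ 2.4017e-5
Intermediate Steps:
O = -40 (O = 5*(-8) = -40)
H = -1/45089 ≈ -2.2178e-5
S(W) = 80 - 10*W - 2*W**2 (S(W) = -2*((W**2 + 5*W) - 40) = -2*(-40 + W**2 + 5*W) = 80 - 10*W - 2*W**2)
n(q) = -6/119 (n(q) = 6/(-119) = 6*(-1/119) = -6/119)
z = 1877370692/45089 (z = 4 - (-41633 - 1*(-1/45089)) = 4 - (-41633 + 1/45089) = 4 - 1*(-1877190336/45089) = 4 + 1877190336/45089 = 1877370692/45089 ≈ 41637.)
1/(n(S(5)) + z) = 1/(-6/119 + 1877370692/45089) = 1/(223406841814/5365591) = 5365591/223406841814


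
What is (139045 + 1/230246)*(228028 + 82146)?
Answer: 4965041302296177/115123 ≈ 4.3128e+10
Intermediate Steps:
(139045 + 1/230246)*(228028 + 82146) = (139045 + 1/230246)*310174 = (32014555071/230246)*310174 = 4965041302296177/115123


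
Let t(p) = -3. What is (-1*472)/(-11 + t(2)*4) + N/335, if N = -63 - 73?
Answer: 154992/7705 ≈ 20.116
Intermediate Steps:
N = -136
(-1*472)/(-11 + t(2)*4) + N/335 = (-1*472)/(-11 - 3*4) - 136/335 = -472/(-11 - 12) - 136*1/335 = -472/(-23) - 136/335 = -472*(-1/23) - 136/335 = 472/23 - 136/335 = 154992/7705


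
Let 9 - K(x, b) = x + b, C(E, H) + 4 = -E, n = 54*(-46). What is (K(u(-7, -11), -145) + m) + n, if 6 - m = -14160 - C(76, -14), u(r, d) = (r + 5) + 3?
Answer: 11755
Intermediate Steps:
n = -2484
u(r, d) = 8 + r (u(r, d) = (5 + r) + 3 = 8 + r)
C(E, H) = -4 - E
m = 14086 (m = 6 - (-14160 - (-4 - 1*76)) = 6 - (-14160 - (-4 - 76)) = 6 - (-14160 - 1*(-80)) = 6 - (-14160 + 80) = 6 - 1*(-14080) = 6 + 14080 = 14086)
K(x, b) = 9 - b - x (K(x, b) = 9 - (x + b) = 9 - (b + x) = 9 + (-b - x) = 9 - b - x)
(K(u(-7, -11), -145) + m) + n = ((9 - 1*(-145) - (8 - 7)) + 14086) - 2484 = ((9 + 145 - 1*1) + 14086) - 2484 = ((9 + 145 - 1) + 14086) - 2484 = (153 + 14086) - 2484 = 14239 - 2484 = 11755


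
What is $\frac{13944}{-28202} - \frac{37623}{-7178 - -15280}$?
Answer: $- \frac{587009067}{114246302} \approx -5.1381$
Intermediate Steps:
$\frac{13944}{-28202} - \frac{37623}{-7178 - -15280} = 13944 \left(- \frac{1}{28202}\right) - \frac{37623}{-7178 + 15280} = - \frac{6972}{14101} - \frac{37623}{8102} = - \frac{587009067}{114246302}$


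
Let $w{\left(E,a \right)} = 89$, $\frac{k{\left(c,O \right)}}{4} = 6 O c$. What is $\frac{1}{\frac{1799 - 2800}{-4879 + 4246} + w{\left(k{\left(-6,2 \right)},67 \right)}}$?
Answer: $\frac{633}{57338} \approx 0.01104$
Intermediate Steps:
$k{\left(c,O \right)} = 24 O c$ ($k{\left(c,O \right)} = 4 \cdot 6 O c = 24 O c$)
$\frac{1}{\frac{1799 - 2800}{-4879 + 4246} + w{\left(k{\left(-6,2 \right)},67 \right)}} = \frac{1}{\frac{1799 - 2800}{-4879 + 4246} + 89} = \frac{1}{\frac{1799 - 2800}{-633} + 89} = \frac{1}{\left(-1001\right) \left(- \frac{1}{633}\right) + 89} = \frac{1}{\frac{1001}{633} + 89} = \frac{1}{\frac{57338}{633}} = \frac{633}{57338}$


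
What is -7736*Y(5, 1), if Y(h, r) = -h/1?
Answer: 38680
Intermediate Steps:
Y(h, r) = -h
-7736*Y(5, 1) = -(-7736)*5 = -7736*(-5) = 38680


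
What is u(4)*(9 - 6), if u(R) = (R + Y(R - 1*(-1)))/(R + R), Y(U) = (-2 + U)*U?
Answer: 57/8 ≈ 7.1250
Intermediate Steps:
Y(U) = U*(-2 + U)
u(R) = (R + (1 + R)*(-1 + R))/(2*R) (u(R) = (R + (R - 1*(-1))*(-2 + (R - 1*(-1))))/(R + R) = (R + (R + 1)*(-2 + (R + 1)))/((2*R)) = (R + (1 + R)*(-2 + (1 + R)))*(1/(2*R)) = (R + (1 + R)*(-1 + R))*(1/(2*R)) = (R + (1 + R)*(-1 + R))/(2*R))
u(4)*(9 - 6) = ((½)*(-1 + 4 + 4²)/4)*(9 - 6) = ((½)*(¼)*(-1 + 4 + 16))*3 = ((½)*(¼)*19)*3 = (19/8)*3 = 57/8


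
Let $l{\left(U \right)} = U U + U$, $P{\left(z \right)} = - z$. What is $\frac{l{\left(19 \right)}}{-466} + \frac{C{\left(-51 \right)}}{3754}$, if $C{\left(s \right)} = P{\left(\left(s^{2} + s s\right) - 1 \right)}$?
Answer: $- \frac{1925093}{874682} \approx -2.2009$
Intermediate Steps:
$C{\left(s \right)} = 1 - 2 s^{2}$ ($C{\left(s \right)} = - (\left(s^{2} + s s\right) - 1) = - (\left(s^{2} + s^{2}\right) - 1) = - (2 s^{2} - 1) = - (-1 + 2 s^{2}) = 1 - 2 s^{2}$)
$l{\left(U \right)} = U + U^{2}$ ($l{\left(U \right)} = U^{2} + U = U + U^{2}$)
$\frac{l{\left(19 \right)}}{-466} + \frac{C{\left(-51 \right)}}{3754} = \frac{19 \left(1 + 19\right)}{-466} + \frac{1 - 2 \left(-51\right)^{2}}{3754} = 19 \cdot 20 \left(- \frac{1}{466}\right) + \left(1 - 5202\right) \frac{1}{3754} = 380 \left(- \frac{1}{466}\right) + \left(1 - 5202\right) \frac{1}{3754} = - \frac{190}{233} - \frac{5201}{3754} = - \frac{1925093}{874682}$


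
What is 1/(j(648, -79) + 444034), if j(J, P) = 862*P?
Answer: 1/375936 ≈ 2.6600e-6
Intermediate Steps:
1/(j(648, -79) + 444034) = 1/(862*(-79) + 444034) = 1/(-68098 + 444034) = 1/375936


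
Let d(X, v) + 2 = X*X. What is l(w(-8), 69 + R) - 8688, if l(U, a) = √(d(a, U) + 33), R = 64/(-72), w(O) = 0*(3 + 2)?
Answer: -8688 + 14*√1930/9 ≈ -8619.7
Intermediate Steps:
d(X, v) = -2 + X² (d(X, v) = -2 + X*X = -2 + X²)
w(O) = 0 (w(O) = 0*5 = 0)
R = -8/9 (R = 64*(-1/72) = -8/9 ≈ -0.88889)
l(U, a) = √(31 + a²) (l(U, a) = √((-2 + a²) + 33) = √(31 + a²))
l(w(-8), 69 + R) - 8688 = √(31 + (69 - 8/9)²) - 8688 = √(31 + (613/9)²) - 8688 = √(31 + 375769/81) - 8688 = √(378280/81) - 8688 = 14*√1930/9 - 8688 = -8688 + 14*√1930/9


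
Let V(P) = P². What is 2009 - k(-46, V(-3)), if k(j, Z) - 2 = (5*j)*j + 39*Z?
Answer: -8924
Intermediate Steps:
k(j, Z) = 2 + 5*j² + 39*Z (k(j, Z) = 2 + ((5*j)*j + 39*Z) = 2 + (5*j² + 39*Z) = 2 + 5*j² + 39*Z)
2009 - k(-46, V(-3)) = 2009 - (2 + 5*(-46)² + 39*(-3)²) = 2009 - (2 + 5*2116 + 39*9) = 2009 - (2 + 10580 + 351) = 2009 - 1*10933 = 2009 - 10933 = -8924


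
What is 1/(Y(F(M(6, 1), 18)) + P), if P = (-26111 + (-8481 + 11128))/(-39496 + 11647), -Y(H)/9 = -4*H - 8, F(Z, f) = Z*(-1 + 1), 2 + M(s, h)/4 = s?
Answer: 27849/2028592 ≈ 0.013728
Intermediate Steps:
M(s, h) = -8 + 4*s
F(Z, f) = 0 (F(Z, f) = Z*0 = 0)
Y(H) = 72 + 36*H (Y(H) = -9*(-4*H - 8) = -9*(-8 - 4*H) = 72 + 36*H)
P = 23464/27849 (P = (-26111 + 2647)/(-27849) = -23464*(-1/27849) = 23464/27849 ≈ 0.84254)
1/(Y(F(M(6, 1), 18)) + P) = 1/((72 + 36*0) + 23464/27849) = 1/((72 + 0) + 23464/27849) = 1/(72 + 23464/27849) = 1/(2028592/27849) = 27849/2028592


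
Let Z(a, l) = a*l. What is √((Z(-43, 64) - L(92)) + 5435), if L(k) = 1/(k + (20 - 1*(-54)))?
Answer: √73932582/166 ≈ 51.798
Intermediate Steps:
L(k) = 1/(74 + k) (L(k) = 1/(k + (20 + 54)) = 1/(k + 74) = 1/(74 + k))
√((Z(-43, 64) - L(92)) + 5435) = √((-43*64 - 1/(74 + 92)) + 5435) = √((-2752 - 1/166) + 5435) = √(-456833/166 + 5435) = √(445377/166) = √73932582/166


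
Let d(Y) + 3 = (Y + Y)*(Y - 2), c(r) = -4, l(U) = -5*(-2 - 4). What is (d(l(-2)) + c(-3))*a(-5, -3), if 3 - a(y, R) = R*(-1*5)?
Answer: -20076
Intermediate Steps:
l(U) = 30 (l(U) = -5*(-6) = 30)
d(Y) = -3 + 2*Y*(-2 + Y) (d(Y) = -3 + (Y + Y)*(Y - 2) = -3 + (2*Y)*(-2 + Y) = -3 + 2*Y*(-2 + Y))
a(y, R) = 3 + 5*R (a(y, R) = 3 - R*(-1*5) = 3 - R*(-5) = 3 - (-5)*R = 3 + 5*R)
(d(l(-2)) + c(-3))*a(-5, -3) = ((-3 - 4*30 + 2*30²) - 4)*(3 + 5*(-3)) = ((-3 - 120 + 2*900) - 4)*(3 - 15) = ((-3 - 120 + 1800) - 4)*(-12) = (1677 - 4)*(-12) = 1673*(-12) = -20076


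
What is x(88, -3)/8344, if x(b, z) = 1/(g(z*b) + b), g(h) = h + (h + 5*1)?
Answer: -1/3629640 ≈ -2.7551e-7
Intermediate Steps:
g(h) = 5 + 2*h (g(h) = h + (h + 5) = h + (5 + h) = 5 + 2*h)
x(b, z) = 1/(5 + b + 2*b*z) (x(b, z) = 1/((5 + 2*(z*b)) + b) = 1/((5 + 2*(b*z)) + b) = 1/((5 + 2*b*z) + b) = 1/(5 + b + 2*b*z))
x(88, -3)/8344 = 1/((5 + 88 + 2*88*(-3))*8344) = (1/8344)/(5 + 88 - 528) = (1/8344)/(-435) = -1/435*1/8344 = -1/3629640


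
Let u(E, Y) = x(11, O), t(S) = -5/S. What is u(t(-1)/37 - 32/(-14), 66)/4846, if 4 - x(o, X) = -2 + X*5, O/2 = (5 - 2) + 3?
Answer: -27/2423 ≈ -0.011143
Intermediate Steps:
O = 12 (O = 2*((5 - 2) + 3) = 2*(3 + 3) = 2*6 = 12)
x(o, X) = 6 - 5*X (x(o, X) = 4 - (-2 + X*5) = 4 - (-2 + 5*X) = 4 + (2 - 5*X) = 6 - 5*X)
u(E, Y) = -54 (u(E, Y) = 6 - 5*12 = 6 - 60 = -54)
u(t(-1)/37 - 32/(-14), 66)/4846 = -54/4846 = -54*1/4846 = -27/2423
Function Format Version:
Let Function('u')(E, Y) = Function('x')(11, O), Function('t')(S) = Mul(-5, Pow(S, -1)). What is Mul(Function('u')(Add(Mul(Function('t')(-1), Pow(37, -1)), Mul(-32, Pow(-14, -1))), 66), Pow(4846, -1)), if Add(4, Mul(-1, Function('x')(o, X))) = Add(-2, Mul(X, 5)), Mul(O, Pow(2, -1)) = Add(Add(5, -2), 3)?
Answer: Rational(-27, 2423) ≈ -0.011143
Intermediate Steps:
O = 12 (O = Mul(2, Add(Add(5, -2), 3)) = Mul(2, Add(3, 3)) = Mul(2, 6) = 12)
Function('x')(o, X) = Add(6, Mul(-5, X)) (Function('x')(o, X) = Add(4, Mul(-1, Add(-2, Mul(X, 5)))) = Add(4, Mul(-1, Add(-2, Mul(5, X)))) = Add(4, Add(2, Mul(-5, X))) = Add(6, Mul(-5, X)))
Function('u')(E, Y) = -54 (Function('u')(E, Y) = Add(6, Mul(-5, 12)) = Add(6, -60) = -54)
Mul(Function('u')(Add(Mul(Function('t')(-1), Pow(37, -1)), Mul(-32, Pow(-14, -1))), 66), Pow(4846, -1)) = Mul(-54, Pow(4846, -1)) = Mul(-54, Rational(1, 4846)) = Rational(-27, 2423)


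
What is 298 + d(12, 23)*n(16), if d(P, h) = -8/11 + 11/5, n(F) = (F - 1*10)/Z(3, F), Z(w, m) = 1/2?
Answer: 17362/55 ≈ 315.67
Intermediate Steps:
Z(w, m) = 1/2 (Z(w, m) = 1*(1/2) = 1/2)
n(F) = -20 + 2*F (n(F) = (F - 1*10)/(1/2) = (F - 10)*2 = (-10 + F)*2 = -20 + 2*F)
d(P, h) = 81/55 (d(P, h) = -8*1/11 + 11*(1/5) = -8/11 + 11/5 = 81/55)
298 + d(12, 23)*n(16) = 298 + 81*(-20 + 2*16)/55 = 298 + 81*(-20 + 32)/55 = 298 + (81/55)*12 = 298 + 972/55 = 17362/55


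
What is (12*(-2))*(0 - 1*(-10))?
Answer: -240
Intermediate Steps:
(12*(-2))*(0 - 1*(-10)) = -24*(0 + 10) = -24*10 = -240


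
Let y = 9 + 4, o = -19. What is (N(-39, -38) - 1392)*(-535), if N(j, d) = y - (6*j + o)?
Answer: 602410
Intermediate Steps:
y = 13
N(j, d) = 32 - 6*j (N(j, d) = 13 - (6*j - 19) = 13 - (-19 + 6*j) = 13 + (19 - 6*j) = 32 - 6*j)
(N(-39, -38) - 1392)*(-535) = ((32 - 6*(-39)) - 1392)*(-535) = ((32 + 234) - 1392)*(-535) = (266 - 1392)*(-535) = -1126*(-535) = 602410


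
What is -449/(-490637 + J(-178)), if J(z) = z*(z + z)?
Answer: 449/427269 ≈ 0.0010509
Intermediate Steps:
J(z) = 2*z² (J(z) = z*(2*z) = 2*z²)
-449/(-490637 + J(-178)) = -449/(-490637 + 2*(-178)²) = -449/(-490637 + 2*31684) = -449/(-490637 + 63368) = -449/(-427269) = -449*(-1/427269) = 449/427269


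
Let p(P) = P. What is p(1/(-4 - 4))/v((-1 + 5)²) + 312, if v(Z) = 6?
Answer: 14975/48 ≈ 311.98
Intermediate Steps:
p(1/(-4 - 4))/v((-1 + 5)²) + 312 = 1/(6*(-4 - 4)) + 312 = (⅙)/(-8) + 312 = (⅙)*(-⅛) + 312 = -1/48 + 312 = 14975/48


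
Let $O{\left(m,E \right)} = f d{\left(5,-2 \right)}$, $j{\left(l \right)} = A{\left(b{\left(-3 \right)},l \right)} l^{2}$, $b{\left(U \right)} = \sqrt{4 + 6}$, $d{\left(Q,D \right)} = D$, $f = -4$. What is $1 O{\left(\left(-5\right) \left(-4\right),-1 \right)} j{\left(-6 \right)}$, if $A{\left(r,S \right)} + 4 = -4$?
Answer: $-2304$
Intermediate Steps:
$b{\left(U \right)} = \sqrt{10}$
$A{\left(r,S \right)} = -8$ ($A{\left(r,S \right)} = -4 - 4 = -8$)
$j{\left(l \right)} = - 8 l^{2}$
$O{\left(m,E \right)} = 8$ ($O{\left(m,E \right)} = \left(-4\right) \left(-2\right) = 8$)
$1 O{\left(\left(-5\right) \left(-4\right),-1 \right)} j{\left(-6 \right)} = 1 \cdot 8 \left(- 8 \left(-6\right)^{2}\right) = 8 \left(\left(-8\right) 36\right) = 8 \left(-288\right) = -2304$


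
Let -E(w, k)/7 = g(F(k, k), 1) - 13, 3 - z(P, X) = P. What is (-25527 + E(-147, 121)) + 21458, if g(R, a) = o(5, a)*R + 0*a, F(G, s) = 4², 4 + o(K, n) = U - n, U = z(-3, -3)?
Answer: -4090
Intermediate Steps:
z(P, X) = 3 - P
U = 6 (U = 3 - 1*(-3) = 3 + 3 = 6)
o(K, n) = 2 - n (o(K, n) = -4 + (6 - n) = 2 - n)
F(G, s) = 16
g(R, a) = R*(2 - a) (g(R, a) = (2 - a)*R + 0*a = R*(2 - a) + 0 = R*(2 - a))
E(w, k) = -21 (E(w, k) = -7*(16*(2 - 1*1) - 13) = -7*(16*(2 - 1) - 13) = -7*(16*1 - 13) = -7*(16 - 13) = -7*3 = -21)
(-25527 + E(-147, 121)) + 21458 = (-25527 - 21) + 21458 = -25548 + 21458 = -4090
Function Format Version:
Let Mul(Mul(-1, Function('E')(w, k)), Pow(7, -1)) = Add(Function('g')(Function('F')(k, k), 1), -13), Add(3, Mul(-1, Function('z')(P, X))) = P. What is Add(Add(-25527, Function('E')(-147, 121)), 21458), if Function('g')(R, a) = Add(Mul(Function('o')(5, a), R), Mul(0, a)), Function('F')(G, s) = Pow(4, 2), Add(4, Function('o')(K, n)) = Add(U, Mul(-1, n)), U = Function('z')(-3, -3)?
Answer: -4090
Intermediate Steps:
Function('z')(P, X) = Add(3, Mul(-1, P))
U = 6 (U = Add(3, Mul(-1, -3)) = Add(3, 3) = 6)
Function('o')(K, n) = Add(2, Mul(-1, n)) (Function('o')(K, n) = Add(-4, Add(6, Mul(-1, n))) = Add(2, Mul(-1, n)))
Function('F')(G, s) = 16
Function('g')(R, a) = Mul(R, Add(2, Mul(-1, a))) (Function('g')(R, a) = Add(Mul(Add(2, Mul(-1, a)), R), Mul(0, a)) = Add(Mul(R, Add(2, Mul(-1, a))), 0) = Mul(R, Add(2, Mul(-1, a))))
Function('E')(w, k) = -21 (Function('E')(w, k) = Mul(-7, Add(Mul(16, Add(2, Mul(-1, 1))), -13)) = Mul(-7, Add(Mul(16, Add(2, -1)), -13)) = Mul(-7, Add(Mul(16, 1), -13)) = Mul(-7, Add(16, -13)) = Mul(-7, 3) = -21)
Add(Add(-25527, Function('E')(-147, 121)), 21458) = Add(Add(-25527, -21), 21458) = Add(-25548, 21458) = -4090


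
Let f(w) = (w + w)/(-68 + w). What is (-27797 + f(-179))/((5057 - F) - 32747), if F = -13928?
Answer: 6865501/3399214 ≈ 2.0197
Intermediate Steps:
f(w) = 2*w/(-68 + w) (f(w) = (2*w)/(-68 + w) = 2*w/(-68 + w))
(-27797 + f(-179))/((5057 - F) - 32747) = (-27797 + 2*(-179)/(-68 - 179))/((5057 - 1*(-13928)) - 32747) = (-27797 + 2*(-179)/(-247))/((5057 + 13928) - 32747) = (-27797 + 2*(-179)*(-1/247))/(18985 - 32747) = (-27797 + 358/247)/(-13762) = -6865501/247*(-1/13762) = 6865501/3399214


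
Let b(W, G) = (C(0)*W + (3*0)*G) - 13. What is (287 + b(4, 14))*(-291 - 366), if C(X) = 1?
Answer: -182646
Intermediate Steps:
b(W, G) = -13 + W (b(W, G) = (1*W + (3*0)*G) - 13 = (W + 0*G) - 13 = (W + 0) - 13 = W - 13 = -13 + W)
(287 + b(4, 14))*(-291 - 366) = (287 + (-13 + 4))*(-291 - 366) = (287 - 9)*(-657) = 278*(-657) = -182646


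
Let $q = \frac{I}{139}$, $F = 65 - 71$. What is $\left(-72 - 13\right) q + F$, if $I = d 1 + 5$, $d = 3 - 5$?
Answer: $- \frac{1089}{139} \approx -7.8345$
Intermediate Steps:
$d = -2$
$I = 3$ ($I = \left(-2\right) 1 + 5 = -2 + 5 = 3$)
$F = -6$
$q = \frac{3}{139} \approx 0.021583$
$\left(-72 - 13\right) q + F = \left(-72 - 13\right) \frac{3}{139} - 6 = \left(-85\right) \frac{3}{139} - 6 = - \frac{255}{139} - 6 = - \frac{1089}{139}$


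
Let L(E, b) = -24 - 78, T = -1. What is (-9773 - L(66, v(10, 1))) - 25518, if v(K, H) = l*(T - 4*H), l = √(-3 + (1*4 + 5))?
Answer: -35189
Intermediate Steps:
l = √6 (l = √(-3 + (4 + 5)) = √(-3 + 9) = √6 ≈ 2.4495)
v(K, H) = √6*(-1 - 4*H)
L(E, b) = -102
(-9773 - L(66, v(10, 1))) - 25518 = (-9773 - 1*(-102)) - 25518 = (-9773 + 102) - 25518 = -9671 - 25518 = -35189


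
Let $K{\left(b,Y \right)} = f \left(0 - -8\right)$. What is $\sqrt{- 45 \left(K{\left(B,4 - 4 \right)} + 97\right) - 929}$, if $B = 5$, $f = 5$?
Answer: $i \sqrt{7094} \approx 84.226 i$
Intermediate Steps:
$K{\left(b,Y \right)} = 40$ ($K{\left(b,Y \right)} = 5 \left(0 - -8\right) = 5 \left(0 + 8\right) = 5 \cdot 8 = 40$)
$\sqrt{- 45 \left(K{\left(B,4 - 4 \right)} + 97\right) - 929} = \sqrt{- 45 \left(40 + 97\right) - 929} = \sqrt{\left(-45\right) 137 - 929} = \sqrt{-6165 - 929} = \sqrt{-7094} = i \sqrt{7094}$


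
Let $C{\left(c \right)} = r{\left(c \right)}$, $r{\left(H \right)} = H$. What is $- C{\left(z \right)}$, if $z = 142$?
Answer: $-142$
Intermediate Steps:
$C{\left(c \right)} = c$
$- C{\left(z \right)} = \left(-1\right) 142 = -142$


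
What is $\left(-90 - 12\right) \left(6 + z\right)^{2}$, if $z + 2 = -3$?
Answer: $-102$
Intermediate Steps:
$z = -5$ ($z = -2 - 3 = -5$)
$\left(-90 - 12\right) \left(6 + z\right)^{2} = \left(-90 - 12\right) \left(6 - 5\right)^{2} = - 102 \cdot 1^{2} = \left(-102\right) 1 = -102$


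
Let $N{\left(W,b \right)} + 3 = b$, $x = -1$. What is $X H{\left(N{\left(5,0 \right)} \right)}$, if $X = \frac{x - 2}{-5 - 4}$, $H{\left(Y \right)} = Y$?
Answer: $-1$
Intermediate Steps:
$N{\left(W,b \right)} = -3 + b$
$X = \frac{1}{3}$ ($X = \frac{-1 - 2}{-5 - 4} = - \frac{3}{-9} = \left(-3\right) \left(- \frac{1}{9}\right) = \frac{1}{3} \approx 0.33333$)
$X H{\left(N{\left(5,0 \right)} \right)} = \frac{-3 + 0}{3} = \frac{1}{3} \left(-3\right) = -1$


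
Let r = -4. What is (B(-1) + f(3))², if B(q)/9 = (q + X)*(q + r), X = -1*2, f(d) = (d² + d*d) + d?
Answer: 24336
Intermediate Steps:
f(d) = d + 2*d² (f(d) = (d² + d²) + d = 2*d² + d = d + 2*d²)
X = -2
B(q) = 9*(-4 + q)*(-2 + q) (B(q) = 9*((q - 2)*(q - 4)) = 9*((-2 + q)*(-4 + q)) = 9*((-4 + q)*(-2 + q)) = 9*(-4 + q)*(-2 + q))
(B(-1) + f(3))² = ((72 - 54*(-1) + 9*(-1)²) + 3*(1 + 2*3))² = ((72 + 54 + 9*1) + 3*(1 + 6))² = ((72 + 54 + 9) + 3*7)² = (135 + 21)² = 156² = 24336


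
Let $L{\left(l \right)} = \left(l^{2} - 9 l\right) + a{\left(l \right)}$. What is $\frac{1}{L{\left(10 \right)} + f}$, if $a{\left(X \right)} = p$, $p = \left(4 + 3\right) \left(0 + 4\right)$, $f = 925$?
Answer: $\frac{1}{963} \approx 0.0010384$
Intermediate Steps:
$p = 28$ ($p = 7 \cdot 4 = 28$)
$a{\left(X \right)} = 28$
$L{\left(l \right)} = 28 + l^{2} - 9 l$ ($L{\left(l \right)} = \left(l^{2} - 9 l\right) + 28 = 28 + l^{2} - 9 l$)
$\frac{1}{L{\left(10 \right)} + f} = \frac{1}{\left(28 + 10^{2} - 90\right) + 925} = \frac{1}{\left(28 + 100 - 90\right) + 925} = \frac{1}{38 + 925} = \frac{1}{963}$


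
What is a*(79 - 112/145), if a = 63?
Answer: 714609/145 ≈ 4928.3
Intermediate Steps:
a*(79 - 112/145) = 63*(79 - 112/145) = 63*(11343/145) = 714609/145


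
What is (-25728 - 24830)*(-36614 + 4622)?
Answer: 1617451536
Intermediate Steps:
(-25728 - 24830)*(-36614 + 4622) = -50558*(-31992) = 1617451536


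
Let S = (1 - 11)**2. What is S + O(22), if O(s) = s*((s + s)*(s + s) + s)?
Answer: 43176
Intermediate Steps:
O(s) = s*(s + 4*s**2) (O(s) = s*((2*s)*(2*s) + s) = s*(4*s**2 + s) = s*(s + 4*s**2))
S = 100 (S = (-10)**2 = 100)
S + O(22) = 100 + 22**2*(1 + 4*22) = 100 + 484*(1 + 88) = 100 + 484*89 = 100 + 43076 = 43176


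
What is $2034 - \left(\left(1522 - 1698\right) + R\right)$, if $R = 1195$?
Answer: $1015$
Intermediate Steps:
$2034 - \left(\left(1522 - 1698\right) + R\right) = 2034 - \left(\left(1522 - 1698\right) + 1195\right) = 2034 - \left(-176 + 1195\right) = 2034 - 1019 = 1015$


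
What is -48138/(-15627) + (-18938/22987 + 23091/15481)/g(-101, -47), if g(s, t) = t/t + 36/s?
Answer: 496170917504181/120489449607995 ≈ 4.1180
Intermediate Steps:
g(s, t) = 1 + 36/s
-48138/(-15627) + (-18938/22987 + 23091/15481)/g(-101, -47) = -48138/(-15627) + (-18938/22987 + 23091/15481)/(((36 - 101)/(-101))) = -48138*(-1/15627) + (-18938*1/22987 + 23091*(1/15481))/((-1/101*(-65))) = 16046/5209 + (-18938/22987 + 23091/15481)/(65/101) = 16046/5209 + (237613639/355861747)*(101/65) = 16046/5209 + 23998977539/23131013555 = 496170917504181/120489449607995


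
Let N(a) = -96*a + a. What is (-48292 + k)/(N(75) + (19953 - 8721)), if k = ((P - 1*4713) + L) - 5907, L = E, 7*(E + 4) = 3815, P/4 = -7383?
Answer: -29301/1369 ≈ -21.403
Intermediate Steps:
P = -29532 (P = 4*(-7383) = -29532)
E = 541 (E = -4 + (⅐)*3815 = -4 + 545 = 541)
L = 541
N(a) = -95*a
k = -39611 (k = ((-29532 - 1*4713) + 541) - 5907 = ((-29532 - 4713) + 541) - 5907 = (-34245 + 541) - 5907 = -33704 - 5907 = -39611)
(-48292 + k)/(N(75) + (19953 - 8721)) = (-48292 - 39611)/(-95*75 + (19953 - 8721)) = -87903/(-7125 + 11232) = -87903/4107 = -87903*1/4107 = -29301/1369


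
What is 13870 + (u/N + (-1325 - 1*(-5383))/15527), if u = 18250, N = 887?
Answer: 191310834826/13772449 ≈ 13891.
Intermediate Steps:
13870 + (u/N + (-1325 - 1*(-5383))/15527) = 13870 + (18250/887 + (-1325 - 1*(-5383))/15527) = 13870 + (18250*(1/887) + (-1325 + 5383)*(1/15527)) = 13870 + (18250/887 + 4058*(1/15527)) = 13870 + (18250/887 + 4058/15527) = 13870 + 286967196/13772449 = 191310834826/13772449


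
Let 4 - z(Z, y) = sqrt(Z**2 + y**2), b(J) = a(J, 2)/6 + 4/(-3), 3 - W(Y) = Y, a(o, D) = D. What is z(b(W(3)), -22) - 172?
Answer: -168 - sqrt(485) ≈ -190.02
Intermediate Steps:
W(Y) = 3 - Y
b(J) = -1 (b(J) = 2/6 + 4/(-3) = 2*(1/6) + 4*(-1/3) = 1/3 - 4/3 = -1)
z(Z, y) = 4 - sqrt(Z**2 + y**2)
z(b(W(3)), -22) - 172 = (4 - sqrt((-1)**2 + (-22)**2)) - 172 = (4 - sqrt(1 + 484)) - 172 = (4 - sqrt(485)) - 172 = -168 - sqrt(485)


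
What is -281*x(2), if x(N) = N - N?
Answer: 0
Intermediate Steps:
x(N) = 0
-281*x(2) = -281*0 = 0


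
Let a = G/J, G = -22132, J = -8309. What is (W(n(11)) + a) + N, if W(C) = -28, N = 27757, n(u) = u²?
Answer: 230422393/8309 ≈ 27732.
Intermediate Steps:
a = 22132/8309 (a = -22132/(-8309) = -22132*(-1/8309) = 22132/8309 ≈ 2.6636)
(W(n(11)) + a) + N = (-28 + 22132/8309) + 27757 = -210520/8309 + 27757 = 230422393/8309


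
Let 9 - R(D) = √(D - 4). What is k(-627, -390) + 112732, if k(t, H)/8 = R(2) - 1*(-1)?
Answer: 112812 - 8*I*√2 ≈ 1.1281e+5 - 11.314*I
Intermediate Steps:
R(D) = 9 - √(-4 + D) (R(D) = 9 - √(D - 4) = 9 - √(-4 + D))
k(t, H) = 80 - 8*I*√2 (k(t, H) = 8*((9 - √(-4 + 2)) - 1*(-1)) = 8*((9 - √(-2)) + 1) = 8*((9 - I*√2) + 1) = 8*(10 - I*√2) = 80 - 8*I*√2)
k(-627, -390) + 112732 = (80 - 8*I*√2) + 112732 = 112812 - 8*I*√2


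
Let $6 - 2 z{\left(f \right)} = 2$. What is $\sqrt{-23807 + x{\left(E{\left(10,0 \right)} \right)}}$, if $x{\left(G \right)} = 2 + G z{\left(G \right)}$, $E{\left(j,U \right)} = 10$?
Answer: $i \sqrt{23785} \approx 154.22 i$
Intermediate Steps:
$z{\left(f \right)} = 2$ ($z{\left(f \right)} = 3 - 1 = 2$)
$x{\left(G \right)} = 2 + 2 G$ ($x{\left(G \right)} = 2 + G 2 = 2 + 2 G$)
$\sqrt{-23807 + x{\left(E{\left(10,0 \right)} \right)}} = \sqrt{-23807 + \left(2 + 2 \cdot 10\right)} = \sqrt{-23807 + \left(2 + 20\right)} = \sqrt{-23807 + 22} = \sqrt{-23785} = i \sqrt{23785}$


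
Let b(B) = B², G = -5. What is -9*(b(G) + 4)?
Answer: -261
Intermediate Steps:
-9*(b(G) + 4) = -9*((-5)² + 4) = -9*(25 + 4) = -9*29 = -261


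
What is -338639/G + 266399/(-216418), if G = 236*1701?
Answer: -12873551719/6205569732 ≈ -2.0745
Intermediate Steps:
G = 401436
-338639/G + 266399/(-216418) = -338639/401436 + 266399/(-216418) = -338639*1/401436 + 266399*(-1/216418) = -48377/57348 - 266399/216418 = -12873551719/6205569732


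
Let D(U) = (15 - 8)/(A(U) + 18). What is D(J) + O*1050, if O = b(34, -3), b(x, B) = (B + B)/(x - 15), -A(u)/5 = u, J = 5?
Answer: -6319/19 ≈ -332.58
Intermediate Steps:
A(u) = -5*u
b(x, B) = 2*B/(-15 + x) (b(x, B) = (2*B)/(-15 + x) = 2*B/(-15 + x))
O = -6/19 (O = 2*(-3)/(-15 + 34) = 2*(-3)/19 = 2*(-3)*(1/19) = -6/19 ≈ -0.31579)
D(U) = 7/(18 - 5*U) (D(U) = (15 - 8)/(-5*U + 18) = 7/(18 - 5*U))
D(J) + O*1050 = -7/(-18 + 5*5) - 6/19*1050 = -7/(-18 + 25) - 6300/19 = -7/7 - 6300/19 = -7*⅐ - 6300/19 = -1 - 6300/19 = -6319/19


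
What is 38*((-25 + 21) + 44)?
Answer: 1520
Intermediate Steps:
38*((-25 + 21) + 44) = 38*(-4 + 44) = 38*40 = 1520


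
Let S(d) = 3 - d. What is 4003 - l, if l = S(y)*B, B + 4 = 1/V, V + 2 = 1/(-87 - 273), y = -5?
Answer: 2912115/721 ≈ 4039.0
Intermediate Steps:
V = -721/360 (V = -2 + 1/(-87 - 273) = -2 + 1/(-360) = -2 - 1/360 = -721/360 ≈ -2.0028)
B = -3244/721 (B = -4 + 1/(-721/360) = -4 - 360/721 = -3244/721 ≈ -4.4993)
l = -25952/721 (l = (3 - 1*(-5))*(-3244/721) = (3 + 5)*(-3244/721) = 8*(-3244/721) = -25952/721 ≈ -35.994)
4003 - l = 4003 - 1*(-25952/721) = 4003 + 25952/721 = 2912115/721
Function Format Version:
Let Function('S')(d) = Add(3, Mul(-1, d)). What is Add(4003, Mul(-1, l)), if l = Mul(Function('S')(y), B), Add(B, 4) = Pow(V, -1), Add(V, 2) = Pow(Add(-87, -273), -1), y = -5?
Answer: Rational(2912115, 721) ≈ 4039.0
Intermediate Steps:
V = Rational(-721, 360) (V = Add(-2, Pow(Add(-87, -273), -1)) = Add(-2, Pow(-360, -1)) = Add(-2, Rational(-1, 360)) = Rational(-721, 360) ≈ -2.0028)
B = Rational(-3244, 721) (B = Add(-4, Pow(Rational(-721, 360), -1)) = Add(-4, Rational(-360, 721)) = Rational(-3244, 721) ≈ -4.4993)
l = Rational(-25952, 721) (l = Mul(Add(3, Mul(-1, -5)), Rational(-3244, 721)) = Mul(Add(3, 5), Rational(-3244, 721)) = Mul(8, Rational(-3244, 721)) = Rational(-25952, 721) ≈ -35.994)
Add(4003, Mul(-1, l)) = Add(4003, Mul(-1, Rational(-25952, 721))) = Add(4003, Rational(25952, 721)) = Rational(2912115, 721)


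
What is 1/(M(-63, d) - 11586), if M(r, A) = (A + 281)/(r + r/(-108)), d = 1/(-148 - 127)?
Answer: -205975/2387353638 ≈ -8.6277e-5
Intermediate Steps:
d = -1/275 (d = 1/(-275) = -1/275 ≈ -0.0036364)
M(r, A) = 108*(281 + A)/(107*r) (M(r, A) = (281 + A)/(r + r*(-1/108)) = (281 + A)/(r - r/108) = (281 + A)/((107*r/108)) = (281 + A)*(108/(107*r)) = 108*(281 + A)/(107*r))
1/(M(-63, d) - 11586) = 1/((108/107)*(281 - 1/275)/(-63) - 11586) = 1/((108/107)*(-1/63)*(77274/275) - 11586) = 1/(-927288/205975 - 11586) = 1/(-2387353638/205975) = -205975/2387353638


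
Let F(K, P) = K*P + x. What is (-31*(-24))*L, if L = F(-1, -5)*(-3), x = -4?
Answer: -2232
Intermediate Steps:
F(K, P) = -4 + K*P (F(K, P) = K*P - 4 = -4 + K*P)
L = -3 (L = (-4 - 1*(-5))*(-3) = (-4 + 5)*(-3) = 1*(-3) = -3)
(-31*(-24))*L = -31*(-24)*(-3) = 744*(-3) = -2232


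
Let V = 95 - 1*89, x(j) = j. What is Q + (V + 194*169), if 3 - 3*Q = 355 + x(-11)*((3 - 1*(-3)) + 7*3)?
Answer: 98321/3 ≈ 32774.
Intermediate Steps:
V = 6 (V = 95 - 89 = 6)
Q = -55/3 (Q = 1 - (355 - 11*((3 - 1*(-3)) + 7*3))/3 = 1 - (355 - 11*((3 + 3) + 21))/3 = 1 - (355 - 11*(6 + 21))/3 = 1 - (355 - 11*27)/3 = 1 - (355 - 297)/3 = 1 - ⅓*58 = 1 - 58/3 = -55/3 ≈ -18.333)
Q + (V + 194*169) = -55/3 + (6 + 194*169) = -55/3 + (6 + 32786) = -55/3 + 32792 = 98321/3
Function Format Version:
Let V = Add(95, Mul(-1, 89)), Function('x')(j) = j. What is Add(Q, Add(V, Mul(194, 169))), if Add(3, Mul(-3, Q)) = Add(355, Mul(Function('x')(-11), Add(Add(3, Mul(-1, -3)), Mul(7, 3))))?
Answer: Rational(98321, 3) ≈ 32774.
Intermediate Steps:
V = 6 (V = Add(95, -89) = 6)
Q = Rational(-55, 3) (Q = Add(1, Mul(Rational(-1, 3), Add(355, Mul(-11, Add(Add(3, Mul(-1, -3)), Mul(7, 3)))))) = Add(1, Mul(Rational(-1, 3), Add(355, Mul(-11, Add(Add(3, 3), 21))))) = Add(1, Mul(Rational(-1, 3), Add(355, Mul(-11, Add(6, 21))))) = Add(1, Mul(Rational(-1, 3), Add(355, Mul(-11, 27)))) = Add(1, Mul(Rational(-1, 3), Add(355, -297))) = Add(1, Mul(Rational(-1, 3), 58)) = Add(1, Rational(-58, 3)) = Rational(-55, 3) ≈ -18.333)
Add(Q, Add(V, Mul(194, 169))) = Add(Rational(-55, 3), Add(6, Mul(194, 169))) = Add(Rational(-55, 3), Add(6, 32786)) = Add(Rational(-55, 3), 32792) = Rational(98321, 3)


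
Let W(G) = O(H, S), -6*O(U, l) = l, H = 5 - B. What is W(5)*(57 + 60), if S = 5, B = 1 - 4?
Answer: -195/2 ≈ -97.500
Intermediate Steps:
B = -3
H = 8 (H = 5 - 1*(-3) = 5 + 3 = 8)
O(U, l) = -l/6
W(G) = -5/6 (W(G) = -1/6*5 = -5/6)
W(5)*(57 + 60) = -5*(57 + 60)/6 = -5/6*117 = -195/2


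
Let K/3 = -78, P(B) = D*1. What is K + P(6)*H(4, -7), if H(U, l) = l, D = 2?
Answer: -248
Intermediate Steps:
P(B) = 2 (P(B) = 2*1 = 2)
K = -234 (K = 3*(-78) = -234)
K + P(6)*H(4, -7) = -234 + 2*(-7) = -234 - 14 = -248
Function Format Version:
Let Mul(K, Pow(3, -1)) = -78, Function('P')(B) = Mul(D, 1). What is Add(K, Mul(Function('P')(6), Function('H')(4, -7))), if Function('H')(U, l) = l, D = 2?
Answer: -248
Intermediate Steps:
Function('P')(B) = 2 (Function('P')(B) = Mul(2, 1) = 2)
K = -234 (K = Mul(3, -78) = -234)
Add(K, Mul(Function('P')(6), Function('H')(4, -7))) = Add(-234, Mul(2, -7)) = Add(-234, -14) = -248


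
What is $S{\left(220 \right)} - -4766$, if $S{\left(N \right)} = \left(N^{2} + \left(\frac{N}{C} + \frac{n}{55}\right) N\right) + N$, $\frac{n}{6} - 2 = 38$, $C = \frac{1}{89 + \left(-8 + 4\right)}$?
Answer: $4168346$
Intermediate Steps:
$C = \frac{1}{85}$ ($C = \frac{1}{89 - 4} = \frac{1}{85} \approx 0.011765$)
$n = 240$ ($n = 12 + 6 \cdot 38 = 12 + 228 = 240$)
$S{\left(N \right)} = N + N^{2} + N \left(\frac{48}{11} + 85 N\right)$ ($S{\left(N \right)} = \left(N^{2} + \left(N \frac{1}{\frac{1}{85}} + \frac{240}{55}\right) N\right) + N = \left(N^{2} + \left(N 85 + 240 \cdot \frac{1}{55}\right) N\right) + N = \left(N^{2} + \left(85 N + \frac{48}{11}\right) N\right) + N = \left(N^{2} + \left(\frac{48}{11} + 85 N\right) N\right) + N = \left(N^{2} + N \left(\frac{48}{11} + 85 N\right)\right) + N = N + N^{2} + N \left(\frac{48}{11} + 85 N\right)$)
$S{\left(220 \right)} - -4766 = \frac{1}{11} \cdot 220 \left(59 + 946 \cdot 220\right) - -4766 = \frac{1}{11} \cdot 220 \left(59 + 208120\right) + 4766 = \frac{1}{11} \cdot 220 \cdot 208179 + 4766 = 4163580 + 4766 = 4168346$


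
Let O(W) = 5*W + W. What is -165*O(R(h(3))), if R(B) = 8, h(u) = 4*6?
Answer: -7920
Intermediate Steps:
h(u) = 24
O(W) = 6*W
-165*O(R(h(3))) = -990*8 = -165*48 = -7920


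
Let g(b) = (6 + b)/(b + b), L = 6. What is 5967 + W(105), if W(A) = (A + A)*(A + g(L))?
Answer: 28227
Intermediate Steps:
g(b) = (6 + b)/(2*b) (g(b) = (6 + b)/((2*b)) = (6 + b)*(1/(2*b)) = (6 + b)/(2*b))
W(A) = 2*A*(1 + A) (W(A) = (A + A)*(A + (½)*(6 + 6)/6) = (2*A)*(A + (½)*(⅙)*12) = (2*A)*(A + 1) = (2*A)*(1 + A) = 2*A*(1 + A))
5967 + W(105) = 5967 + 2*105*(1 + 105) = 5967 + 2*105*106 = 5967 + 22260 = 28227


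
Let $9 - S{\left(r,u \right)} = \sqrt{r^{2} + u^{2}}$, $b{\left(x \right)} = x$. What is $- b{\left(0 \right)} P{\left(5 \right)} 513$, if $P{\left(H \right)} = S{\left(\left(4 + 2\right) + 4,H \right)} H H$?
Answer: $0$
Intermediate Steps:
$S{\left(r,u \right)} = 9 - \sqrt{r^{2} + u^{2}}$
$P{\left(H \right)} = H^{2} \left(9 - \sqrt{100 + H^{2}}\right)$ ($P{\left(H \right)} = \left(9 - \sqrt{\left(\left(4 + 2\right) + 4\right)^{2} + H^{2}}\right) H H = \left(9 - \sqrt{\left(6 + 4\right)^{2} + H^{2}}\right) H H = \left(9 - \sqrt{10^{2} + H^{2}}\right) H H = \left(9 - \sqrt{100 + H^{2}}\right) H H = H \left(9 - \sqrt{100 + H^{2}}\right) H = H^{2} \left(9 - \sqrt{100 + H^{2}}\right)$)
$- b{\left(0 \right)} P{\left(5 \right)} 513 = \left(-1\right) 0 \cdot 5^{2} \left(9 - \sqrt{100 + 5^{2}}\right) 513 = 0 \cdot 25 \left(9 - \sqrt{100 + 25}\right) 513 = 0 \cdot 25 \left(9 - \sqrt{125}\right) 513 = 0 \cdot 25 \left(9 - 5 \sqrt{5}\right) 513 = 0 \left(225 - 125 \sqrt{5}\right) 513 = 0 \cdot 513 = 0$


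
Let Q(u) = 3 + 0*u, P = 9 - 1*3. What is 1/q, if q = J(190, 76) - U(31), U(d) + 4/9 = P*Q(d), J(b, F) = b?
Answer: 9/1552 ≈ 0.0057990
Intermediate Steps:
P = 6 (P = 9 - 3 = 6)
Q(u) = 3 (Q(u) = 3 + 0 = 3)
U(d) = 158/9 (U(d) = -4/9 + 6*3 = -4/9 + 18 = 158/9)
q = 1552/9 (q = 190 - 1*158/9 = 190 - 158/9 = 1552/9 ≈ 172.44)
1/q = 1/(1552/9) = 9/1552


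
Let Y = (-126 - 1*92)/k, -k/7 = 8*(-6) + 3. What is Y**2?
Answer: 47524/99225 ≈ 0.47895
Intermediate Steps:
k = 315 (k = -7*(8*(-6) + 3) = -7*(-48 + 3) = -7*(-45) = 315)
Y = -218/315 (Y = (-126 - 1*92)/315 = (-126 - 92)*(1/315) = -218*1/315 = -218/315 ≈ -0.69206)
Y**2 = (-218/315)**2 = 47524/99225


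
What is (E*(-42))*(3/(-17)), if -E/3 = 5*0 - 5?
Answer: 1890/17 ≈ 111.18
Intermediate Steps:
E = 15 (E = -3*(5*0 - 5) = -3*(0 - 5) = -3*(-5) = 15)
(E*(-42))*(3/(-17)) = (15*(-42))*(3/(-17)) = -1890*(-1)/17 = -630*(-3/17) = 1890/17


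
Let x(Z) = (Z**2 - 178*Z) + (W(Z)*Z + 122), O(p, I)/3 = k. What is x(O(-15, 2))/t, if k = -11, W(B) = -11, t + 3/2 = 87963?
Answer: 14896/175923 ≈ 0.084673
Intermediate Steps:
t = 175923/2 (t = -3/2 + 87963 = 175923/2 ≈ 87962.)
O(p, I) = -33 (O(p, I) = 3*(-11) = -33)
x(Z) = 122 + Z**2 - 189*Z (x(Z) = (Z**2 - 178*Z) + (-11*Z + 122) = (Z**2 - 178*Z) + (122 - 11*Z) = 122 + Z**2 - 189*Z)
x(O(-15, 2))/t = (122 + (-33)**2 - 189*(-33))/(175923/2) = (122 + 1089 + 6237)*(2/175923) = 7448*(2/175923) = 14896/175923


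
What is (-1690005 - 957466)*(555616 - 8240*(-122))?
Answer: -4132426894016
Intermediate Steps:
(-1690005 - 957466)*(555616 - 8240*(-122)) = -2647471*(555616 + 1005280) = -2647471*1560896 = -4132426894016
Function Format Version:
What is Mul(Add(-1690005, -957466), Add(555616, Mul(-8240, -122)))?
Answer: -4132426894016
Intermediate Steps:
Mul(Add(-1690005, -957466), Add(555616, Mul(-8240, -122))) = Mul(-2647471, Add(555616, 1005280)) = Mul(-2647471, 1560896) = -4132426894016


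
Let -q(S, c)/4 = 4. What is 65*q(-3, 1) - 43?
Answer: -1083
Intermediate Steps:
q(S, c) = -16 (q(S, c) = -4*4 = -16)
65*q(-3, 1) - 43 = 65*(-16) - 43 = -1040 - 43 = -1083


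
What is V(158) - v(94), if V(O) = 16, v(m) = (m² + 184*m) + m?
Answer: -26210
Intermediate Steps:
v(m) = m² + 185*m
V(158) - v(94) = 16 - 94*(185 + 94) = 16 - 94*279 = 16 - 1*26226 = 16 - 26226 = -26210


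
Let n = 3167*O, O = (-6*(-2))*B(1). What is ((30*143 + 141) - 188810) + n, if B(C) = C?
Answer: -146375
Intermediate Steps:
O = 12 (O = -6*(-2)*1 = 12*1 = 12)
n = 38004 (n = 3167*12 = 38004)
((30*143 + 141) - 188810) + n = ((30*143 + 141) - 188810) + 38004 = ((4290 + 141) - 188810) + 38004 = (4431 - 188810) + 38004 = -184379 + 38004 = -146375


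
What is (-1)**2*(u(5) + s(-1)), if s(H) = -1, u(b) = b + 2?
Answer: 6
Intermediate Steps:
u(b) = 2 + b
(-1)**2*(u(5) + s(-1)) = (-1)**2*((2 + 5) - 1) = 1*(7 - 1) = 1*6 = 6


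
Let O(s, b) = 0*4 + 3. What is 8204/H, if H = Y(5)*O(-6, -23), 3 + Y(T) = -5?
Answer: -2051/6 ≈ -341.83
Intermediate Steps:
O(s, b) = 3 (O(s, b) = 0 + 3 = 3)
Y(T) = -8 (Y(T) = -3 - 5 = -8)
H = -24 (H = -8*3 = -24)
8204/H = 8204/(-24) = 8204*(-1/24) = -2051/6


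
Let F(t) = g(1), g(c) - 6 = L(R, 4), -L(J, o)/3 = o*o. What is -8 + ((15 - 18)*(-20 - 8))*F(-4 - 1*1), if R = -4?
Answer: -3536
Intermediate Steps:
L(J, o) = -3*o**2 (L(J, o) = -3*o*o = -3*o**2)
g(c) = -42 (g(c) = 6 - 3*4**2 = 6 - 3*16 = 6 - 48 = -42)
F(t) = -42
-8 + ((15 - 18)*(-20 - 8))*F(-4 - 1*1) = -8 + ((15 - 18)*(-20 - 8))*(-42) = -8 - 3*(-28)*(-42) = -8 + 84*(-42) = -8 - 3528 = -3536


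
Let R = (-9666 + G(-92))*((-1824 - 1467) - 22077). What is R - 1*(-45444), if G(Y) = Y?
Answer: 247586388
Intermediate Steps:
R = 247540944 (R = (-9666 - 92)*((-1824 - 1467) - 22077) = -9758*(-3291 - 22077) = -9758*(-25368) = 247540944)
R - 1*(-45444) = 247540944 - 1*(-45444) = 247540944 + 45444 = 247586388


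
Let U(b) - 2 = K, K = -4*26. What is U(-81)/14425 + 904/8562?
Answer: 6083438/61753425 ≈ 0.098512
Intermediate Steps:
K = -104
U(b) = -102 (U(b) = 2 - 104 = -102)
U(-81)/14425 + 904/8562 = -102/14425 + 904/8562 = -102*1/14425 + 904*(1/8562) = -102/14425 + 452/4281 = 6083438/61753425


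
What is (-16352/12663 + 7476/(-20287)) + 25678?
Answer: 942300706558/36699183 ≈ 25676.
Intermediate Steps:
(-16352/12663 + 7476/(-20287)) + 25678 = (-16352*1/12663 + 7476*(-1/20287)) + 25678 = (-2336/1809 - 7476/20287) + 25678 = -60914516/36699183 + 25678 = 942300706558/36699183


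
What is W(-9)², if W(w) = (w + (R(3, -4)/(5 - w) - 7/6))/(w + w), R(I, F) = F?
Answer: 192721/571536 ≈ 0.33720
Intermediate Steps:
W(w) = (-7/6 + w - 4/(5 - w))/(2*w) (W(w) = (w + (-4/(5 - w) - 7/6))/(w + w) = (w + (-4/(5 - w) - 7*⅙))/((2*w)) = (w + (-4/(5 - w) - 7/6))*(1/(2*w)) = (w + (-7/6 - 4/(5 - w)))*(1/(2*w)) = (-7/6 + w - 4/(5 - w))*(1/(2*w)) = (-7/6 + w - 4/(5 - w))/(2*w))
W(-9)² = ((1/12)*(59 - 37*(-9) + 6*(-9)²)/(-9*(-5 - 9)))² = ((1/12)*(-⅑)*(59 + 333 + 6*81)/(-14))² = ((1/12)*(-⅑)*(-1/14)*(59 + 333 + 486))² = ((1/12)*(-⅑)*(-1/14)*878)² = (439/756)² = 192721/571536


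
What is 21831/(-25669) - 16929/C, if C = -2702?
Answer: 14631/2702 ≈ 5.4149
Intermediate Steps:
21831/(-25669) - 16929/C = 21831/(-25669) - 16929/(-2702) = 21831*(-1/25669) - 16929*(-1/2702) = -1149/1351 + 16929/2702 = 14631/2702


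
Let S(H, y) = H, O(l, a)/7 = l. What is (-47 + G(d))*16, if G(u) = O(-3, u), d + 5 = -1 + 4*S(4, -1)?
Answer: -1088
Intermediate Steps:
O(l, a) = 7*l
d = 10 (d = -5 + (-1 + 4*4) = -5 + (-1 + 16) = -5 + 15 = 10)
G(u) = -21 (G(u) = 7*(-3) = -21)
(-47 + G(d))*16 = (-47 - 21)*16 = -68*16 = -1088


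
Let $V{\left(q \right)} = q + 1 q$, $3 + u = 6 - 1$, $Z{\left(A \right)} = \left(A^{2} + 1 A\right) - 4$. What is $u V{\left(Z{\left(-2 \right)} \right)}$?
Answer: $-8$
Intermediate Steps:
$Z{\left(A \right)} = -4 + A + A^{2}$ ($Z{\left(A \right)} = \left(A^{2} + A\right) - 4 = \left(A + A^{2}\right) - 4 = -4 + A + A^{2}$)
$u = 2$ ($u = -3 + \left(6 - 1\right) = -3 + 5 = 2$)
$V{\left(q \right)} = 2 q$ ($V{\left(q \right)} = q + q = 2 q$)
$u V{\left(Z{\left(-2 \right)} \right)} = 2 \cdot 2 \left(-4 - 2 + \left(-2\right)^{2}\right) = 2 \cdot 2 \left(-4 - 2 + 4\right) = 2 \cdot 2 \left(-2\right) = 2 \left(-4\right) = -8$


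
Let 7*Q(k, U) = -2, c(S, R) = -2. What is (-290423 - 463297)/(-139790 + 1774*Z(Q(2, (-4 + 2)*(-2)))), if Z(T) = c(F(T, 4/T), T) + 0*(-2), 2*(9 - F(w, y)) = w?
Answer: 376860/71669 ≈ 5.2583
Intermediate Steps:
F(w, y) = 9 - w/2
Q(k, U) = -2/7 (Q(k, U) = (1/7)*(-2) = -2/7)
Z(T) = -2 (Z(T) = -2 + 0*(-2) = -2 + 0 = -2)
(-290423 - 463297)/(-139790 + 1774*Z(Q(2, (-4 + 2)*(-2)))) = (-290423 - 463297)/(-139790 + 1774*(-2)) = -753720/(-139790 - 3548) = -753720/(-143338) = -753720*(-1/143338) = 376860/71669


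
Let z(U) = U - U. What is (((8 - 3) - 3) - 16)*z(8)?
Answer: 0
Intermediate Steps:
z(U) = 0
(((8 - 3) - 3) - 16)*z(8) = (((8 - 3) - 3) - 16)*0 = ((5 - 3) - 16)*0 = (2 - 16)*0 = -14*0 = 0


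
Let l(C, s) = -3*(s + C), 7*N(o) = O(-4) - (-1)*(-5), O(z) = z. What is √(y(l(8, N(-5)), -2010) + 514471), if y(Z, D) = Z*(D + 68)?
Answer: √27125833/7 ≈ 744.04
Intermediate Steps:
N(o) = -9/7 (N(o) = (-4 - (-1)*(-5))/7 = (-4 - 1*5)/7 = (-4 - 5)/7 = (⅐)*(-9) = -9/7)
l(C, s) = -3*C - 3*s (l(C, s) = -3*(C + s) = -3*C - 3*s)
y(Z, D) = Z*(68 + D)
√(y(l(8, N(-5)), -2010) + 514471) = √((-3*8 - 3*(-9/7))*(68 - 2010) + 514471) = √((-24 + 27/7)*(-1942) + 514471) = √(-141/7*(-1942) + 514471) = √(273822/7 + 514471) = √(3875119/7) = √27125833/7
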